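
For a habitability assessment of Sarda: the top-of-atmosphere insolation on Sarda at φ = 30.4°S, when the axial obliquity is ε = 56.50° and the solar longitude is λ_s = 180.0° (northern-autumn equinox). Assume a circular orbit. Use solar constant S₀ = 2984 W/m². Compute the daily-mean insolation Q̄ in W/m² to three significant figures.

Q̄ ≈ 819 W/m²

Solar declination: sin δ = sin ε · sin λ_s = sin 56.50° × sin 180.0° = 0.00000, so δ = +0.000°.
cos H₀ = −tan(-30.4°) tan(+0.000°) = 0.0000, H₀ = 1.5708 rad.
Bracket: H₀ sin φ sin δ + cos φ cos δ sin H₀ = 1.5708×-0.50603×0.00000 + 0.86251×1.00000×1.00000 = -0.000000 + 0.862510 = 0.862510.
Q̄ = (S₀/π) × [bracket] = (2984/π) × 0.862510 = 819.2 W/m².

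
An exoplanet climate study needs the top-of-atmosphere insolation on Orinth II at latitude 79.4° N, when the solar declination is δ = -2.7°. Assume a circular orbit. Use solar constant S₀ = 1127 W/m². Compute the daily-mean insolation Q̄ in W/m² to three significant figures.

Q̄ ≈ 41.9 W/m²

cos H₀ = −tan(+79.4°) tan(-2.700°) = 0.2520, H₀ = 1.3161 rad.
Bracket: H₀ sin φ sin δ + cos φ cos δ sin H₀ = 1.3161×0.98294×-0.04711 + 0.18395×0.99889×0.96773 = -0.060944 + 0.177816 = 0.116872.
Q̄ = (S₀/π) × [bracket] = (1127/π) × 0.116872 = 41.93 W/m².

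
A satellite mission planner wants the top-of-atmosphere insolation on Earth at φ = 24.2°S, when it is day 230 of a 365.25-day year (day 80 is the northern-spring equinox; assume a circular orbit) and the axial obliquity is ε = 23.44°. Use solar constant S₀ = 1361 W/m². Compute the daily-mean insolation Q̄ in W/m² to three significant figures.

Q̄ ≈ 329 W/m²

Solar longitude: λ_s = 360° × (230 − 80)/365.25 = 147.844°.
sin δ = sin 23.44° × sin 147.844° = 0.21171, so δ = +12.223°.
cos H₀ = −tan(-24.2°) tan(+12.223°) = 0.0974, H₀ = 1.4733 rad.
Bracket: H₀ sin φ sin δ + cos φ cos δ sin H₀ = 1.4733×-0.40992×0.21171 + 0.91212×0.97733×0.99525 = -0.127859 + 0.887208 = 0.759349.
Q̄ = (S₀/π) × [bracket] = (1361/π) × 0.759349 = 329.0 W/m².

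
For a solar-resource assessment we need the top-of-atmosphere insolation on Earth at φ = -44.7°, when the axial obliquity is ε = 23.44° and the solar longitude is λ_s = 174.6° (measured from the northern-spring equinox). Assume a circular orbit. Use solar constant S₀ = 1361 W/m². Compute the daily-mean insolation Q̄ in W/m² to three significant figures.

Solar declination: sin δ = sin ε · sin λ_s = sin 23.44° × sin 174.6° = 0.03744, so δ = +2.145°.
cos H₀ = −tan(-44.7°) tan(+2.145°) = 0.0371, H₀ = 1.5337 rad.
Bracket: H₀ sin φ sin δ + cos φ cos δ sin H₀ = 1.5337×-0.70339×0.03744 + 0.71080×0.99930×0.99931 = -0.040390 + 0.709812 = 0.669422.
Q̄ = (S₀/π) × [bracket] = (1361/π) × 0.669422 = 290.0 W/m².

Q̄ ≈ 290 W/m²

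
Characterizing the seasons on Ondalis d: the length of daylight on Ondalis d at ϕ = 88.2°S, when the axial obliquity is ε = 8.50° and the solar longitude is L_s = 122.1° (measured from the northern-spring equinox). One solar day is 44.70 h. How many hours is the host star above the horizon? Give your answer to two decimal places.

0.00 h

Solar declination: sin δ = sin ε · sin L_s = sin 8.50° × sin 122.1° = 0.12521, so δ = +7.193°.
cos h₀ = −tan ϕ · tan δ = 4.0159 ≥ 1, so the host star never rises (polar night) and h₀ = 0.
Daylight = 2h₀/(2π) × 44.70 h = (0.0000/π) × 44.70 = 0.00 h.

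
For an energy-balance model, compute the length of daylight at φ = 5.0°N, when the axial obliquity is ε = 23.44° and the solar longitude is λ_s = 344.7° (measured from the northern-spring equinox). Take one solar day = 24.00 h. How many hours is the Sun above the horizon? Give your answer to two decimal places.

Solar declination: sin δ = sin ε · sin λ_s = sin 23.44° × sin 344.7° = -0.10497, so δ = -6.025°.
cos H₀ = −tan φ · tan δ = −tan(+5.0°) × tan(-6.025°) = 0.0092, so H₀ = 1.5616 rad = 89.47°.
Daylight = 2H₀/(2π) × 24.00 h = (1.5616/π) × 24.00 = 11.93 h.

11.93 h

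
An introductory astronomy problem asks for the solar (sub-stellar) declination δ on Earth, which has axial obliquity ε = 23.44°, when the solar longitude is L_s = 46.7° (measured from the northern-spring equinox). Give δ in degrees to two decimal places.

δ = +16.83°

sin δ = sin ε · sin L_s = sin 23.44° × sin 46.7° = 0.289500.
δ = arcsin(0.289500) = +16.83°.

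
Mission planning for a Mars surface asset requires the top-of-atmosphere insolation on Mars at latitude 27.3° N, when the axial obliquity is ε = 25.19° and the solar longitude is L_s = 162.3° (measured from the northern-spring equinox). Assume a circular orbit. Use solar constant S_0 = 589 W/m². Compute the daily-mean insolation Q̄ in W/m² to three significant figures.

Q̄ ≈ 183 W/m²

Solar declination: sin δ = sin ε · sin L_s = sin 25.19° × sin 162.3° = 0.12940, so δ = +7.435°.
cos h₀ = −tan(+27.3°) tan(+7.435°) = -0.0674, h₀ = 1.6382 rad.
Bracket: h₀ sin ϕ sin δ + cos ϕ cos δ sin h₀ = 1.6382×0.45865×0.12940 + 0.88862×0.99159×0.99773 = 0.097226 + 0.879147 = 0.976373.
Q̄ = (S_0/π) × [bracket] = (589/π) × 0.976373 = 183.1 W/m².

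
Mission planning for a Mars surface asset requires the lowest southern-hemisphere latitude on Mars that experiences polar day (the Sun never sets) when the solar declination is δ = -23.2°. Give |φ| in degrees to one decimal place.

|φ| = 66.8°

Polar day requires cos H₀ = −tan φ tan δ ≤ −1, i.e. tan φ tan δ ≥ 1.
The boundary is |tan φ| · |tan δ| = 1, so |φ| = 90° − |δ| = 90° − 23.2° = 66.8° in the southern hemisphere.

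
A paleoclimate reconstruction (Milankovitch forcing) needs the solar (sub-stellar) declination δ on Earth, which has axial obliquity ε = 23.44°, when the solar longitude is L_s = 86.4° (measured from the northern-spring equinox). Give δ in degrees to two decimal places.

sin δ = sin ε · sin L_s = sin 23.44° × sin 86.4° = 0.397004.
δ = arcsin(0.397004) = +23.39°.

δ = +23.39°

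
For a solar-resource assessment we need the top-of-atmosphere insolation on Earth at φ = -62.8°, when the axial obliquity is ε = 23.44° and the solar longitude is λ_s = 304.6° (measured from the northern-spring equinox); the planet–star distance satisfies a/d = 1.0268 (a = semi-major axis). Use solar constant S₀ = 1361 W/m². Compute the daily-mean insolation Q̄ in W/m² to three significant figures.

Solar declination: sin δ = sin ε · sin λ_s = sin 23.44° × sin 304.6° = -0.32743, so δ = -19.113°.
cos H₀ = −tan(-62.8°) tan(-19.113°) = -0.6743, H₀ = 2.3108 rad.
Bracket: H₀ sin φ sin δ + cos φ cos δ sin H₀ = 2.3108×-0.88942×-0.32743 + 0.45710×0.94487×0.73847 = 0.672958 + 0.318945 = 0.991903.
Inverse-square distance factor (a/d)² = 1.0268² = 1.054318.
Q̄ = (S₀/π) × 1.054318 × [bracket] = (1361/π) × 1.054318 × 0.991903 = 453.1 W/m².

Q̄ ≈ 453 W/m²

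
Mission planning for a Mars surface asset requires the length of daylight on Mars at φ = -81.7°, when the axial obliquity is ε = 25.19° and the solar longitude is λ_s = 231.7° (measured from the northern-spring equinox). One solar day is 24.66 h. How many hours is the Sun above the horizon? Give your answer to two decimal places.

24.66 h

Solar declination: sin δ = sin ε · sin λ_s = sin 25.19° × sin 231.7° = -0.33402, so δ = -19.513°.
Sunrise equation: cos H₀ = −tan φ · tan δ = -2.4291 ≤ −1, so the Sun never sets (polar day) and H₀ = π.
Daylight = 2H₀/(2π) × 24.66 h = (3.1416/π) × 24.66 = 24.66 h.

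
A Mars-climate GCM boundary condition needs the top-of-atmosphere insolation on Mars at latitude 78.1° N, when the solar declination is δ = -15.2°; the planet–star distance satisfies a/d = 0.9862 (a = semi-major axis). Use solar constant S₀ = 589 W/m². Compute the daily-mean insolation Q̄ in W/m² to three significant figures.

Q̄ ≈ 0.00 W/m²

cos H₀ = −tan(+78.1°) tan(-15.200°) = 1.2893 ≥ 1 ⇒ polar night, H₀ = 0 and Q̄ = 0.
Inverse-square distance factor (a/d)² = 0.9862² = 0.972590.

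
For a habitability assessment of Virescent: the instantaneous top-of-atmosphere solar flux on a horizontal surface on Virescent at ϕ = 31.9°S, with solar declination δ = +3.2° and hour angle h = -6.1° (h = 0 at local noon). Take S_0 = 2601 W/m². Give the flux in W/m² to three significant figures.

2.12e+03 W/m²

cos θ_z = sin ϕ sin δ + cos ϕ cos δ cos h = -0.029498 + 0.842849 = 0.813351.
Flux = S_0 · cos θ_z = 2601 × 0.813351 = 2116 W/m².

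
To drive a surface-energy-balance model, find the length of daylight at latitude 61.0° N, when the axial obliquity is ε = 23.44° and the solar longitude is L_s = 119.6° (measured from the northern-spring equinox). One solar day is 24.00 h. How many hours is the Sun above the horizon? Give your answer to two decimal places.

17.56 h

Solar declination: sin δ = sin ε · sin L_s = sin 23.44° × sin 119.6° = 0.34588, so δ = +20.235°.
cos h₀ = −tan ϕ · tan δ = −tan(+61.0°) × tan(+20.235°) = -0.6650, so h₀ = 2.2983 rad = 131.68°.
Daylight = 2h₀/(2π) × 24.00 h = (2.2983/π) × 24.00 = 17.56 h.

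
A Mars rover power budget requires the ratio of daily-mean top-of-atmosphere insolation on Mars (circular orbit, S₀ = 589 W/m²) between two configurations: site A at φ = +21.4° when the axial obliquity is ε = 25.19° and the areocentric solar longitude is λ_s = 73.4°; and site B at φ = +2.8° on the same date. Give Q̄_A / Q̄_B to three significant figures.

— Configuration A (φ=+21.4°):
sin δ = sin 25.19° × sin 73.4° = 0.40788, so δ = +24.072°.
cos H₀ = −tan(+21.4°) tan(+24.072°) = -0.1751, H₀ = 1.7468 rad.
Bracket: H₀ sin φ sin δ + cos φ cos δ sin H₀ = 1.7468×0.36488×0.40788 + 0.93106×0.91303×0.98456 = 0.259971 + 0.836960 = 1.096931.
Q̄ = (S₀/π) × [bracket] = (589/π) × 1.096931 = 205.66 W/m².
— Configuration B (φ=+2.8°):
cos H₀ = −tan(+2.8°) tan(+24.072°) = -0.0218, H₀ = 1.5926 rad.
Bracket: H₀ sin φ sin δ + cos φ cos δ sin H₀ = 1.5926×0.04885×0.40788 + 0.99881×0.91303×0.99976 = 0.031732 + 0.911725 = 0.943457.
Q̄ = (S₀/π) × [bracket] = (589/π) × 0.943457 = 176.88 W/m².
Ratio Q̄_A / Q̄_B = 205.66 / 176.88 = 1.163.

Q̄_A / Q̄_B ≈ 1.16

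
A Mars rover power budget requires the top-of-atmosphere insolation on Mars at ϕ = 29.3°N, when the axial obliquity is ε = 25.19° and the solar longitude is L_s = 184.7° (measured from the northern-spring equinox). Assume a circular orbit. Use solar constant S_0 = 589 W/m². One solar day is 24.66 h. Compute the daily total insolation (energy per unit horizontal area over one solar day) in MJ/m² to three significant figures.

14.1 MJ/m²

Solar declination: sin δ = sin ε · sin L_s = sin 25.19° × sin 184.7° = -0.03487, so δ = -1.999°.
cos h₀ = −tan(+29.3°) tan(-1.999°) = 0.0196, h₀ = 1.5512 rad.
Bracket: h₀ sin ϕ sin δ + cos ϕ cos δ sin h₀ = 1.5512×0.48938×-0.03487 + 0.87207×0.99939×0.99981 = -0.026471 + 0.871372 = 0.844901.
Q̄ = (S_0/π) × [bracket] = (589/π) × 0.844901 = 158.41 W/m².
Daily total = Q̄ × 24.66 h × 3600 s/h = 158.41 × 24.66 × 3600 / 10⁶ = 14.06 MJ/m².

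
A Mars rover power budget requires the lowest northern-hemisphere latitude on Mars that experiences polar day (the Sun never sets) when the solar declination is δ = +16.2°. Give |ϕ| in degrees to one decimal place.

|ϕ| = 73.8°

Polar day requires cos h₀ = −tan ϕ tan δ ≤ −1, i.e. tan ϕ tan δ ≥ 1.
The boundary is |tan ϕ| · |tan δ| = 1, so |ϕ| = 90° − |δ| = 90° − 16.2° = 73.8° in the northern hemisphere.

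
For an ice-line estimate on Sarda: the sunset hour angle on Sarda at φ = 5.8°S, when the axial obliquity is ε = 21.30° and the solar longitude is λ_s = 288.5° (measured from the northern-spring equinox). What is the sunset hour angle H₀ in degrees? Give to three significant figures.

H₀ = 92.1°

Solar declination: sin δ = sin ε · sin λ_s = sin 21.30° × sin 288.5° = -0.34448, so δ = -20.150°.
cos H₀ = −tan φ · tan δ = −tan(-5.8°) × tan(-20.150°) = -0.0373, so H₀ = 1.6081 rad = 92.14°.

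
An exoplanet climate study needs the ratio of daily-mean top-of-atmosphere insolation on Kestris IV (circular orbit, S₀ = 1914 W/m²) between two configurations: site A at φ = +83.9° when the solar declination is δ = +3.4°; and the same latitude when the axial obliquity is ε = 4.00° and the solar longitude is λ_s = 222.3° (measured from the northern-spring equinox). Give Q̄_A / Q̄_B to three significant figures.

Q̄_A / Q̄_B ≈ 4.98

— Configuration A (φ=+83.9°):
cos H₀ = −tan(+83.9°) tan(+3.400°) = -0.5559, H₀ = 2.1603 rad.
Bracket: H₀ sin φ sin δ + cos φ cos δ sin H₀ = 2.1603×0.99434×0.05931 + 0.10626×0.99824×0.83123 = 0.127402 + 0.088171 = 0.215573.
Q̄ = (S₀/π) × [bracket] = (1914/π) × 0.215573 = 131.34 W/m².
— Configuration B (φ=+83.9°):
Solar declination: sin δ = sin ε · sin λ_s = sin 4.00° × sin 222.3° = -0.04695, so δ = -2.691°.
cos H₀ = −tan(+83.9°) tan(-2.691°) = 0.4398, H₀ = 1.1154 rad.
Bracket: H₀ sin φ sin δ + cos φ cos δ sin H₀ = 1.1154×0.99434×-0.04695 + 0.10626×0.99890×0.89811 = -0.052072 + 0.095328 = 0.043256.
Q̄ = (S₀/π) × [bracket] = (1914/π) × 0.043256 = 26.354 W/m².
Ratio Q̄_A / Q̄_B = 131.34 / 26.354 = 4.984.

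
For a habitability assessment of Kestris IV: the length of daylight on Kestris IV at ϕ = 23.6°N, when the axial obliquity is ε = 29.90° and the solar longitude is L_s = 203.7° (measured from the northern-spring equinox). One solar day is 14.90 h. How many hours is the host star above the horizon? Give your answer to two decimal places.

7.03 h

Solar declination: sin δ = sin ε · sin L_s = sin 29.90° × sin 203.7° = -0.20037, so δ = -11.558°.
cos h₀ = −tan ϕ · tan δ = −tan(+23.6°) × tan(-11.558°) = 0.0893, so h₀ = 1.4813 rad = 84.87°.
Daylight = 2h₀/(2π) × 14.90 h = (1.4813/π) × 14.90 = 7.03 h.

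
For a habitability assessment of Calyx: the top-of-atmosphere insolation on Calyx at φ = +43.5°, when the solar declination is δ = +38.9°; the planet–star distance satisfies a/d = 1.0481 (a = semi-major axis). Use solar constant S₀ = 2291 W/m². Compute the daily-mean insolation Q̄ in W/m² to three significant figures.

Q̄ ≈ 1.14e+03 W/m²

cos H₀ = −tan(+43.5°) tan(+38.900°) = -0.7657, H₀ = 2.4430 rad.
Bracket: H₀ sin φ sin δ + cos φ cos δ sin H₀ = 2.4430×0.68835×0.62796 + 0.72537×0.77824×0.64318 = 1.056002 + 0.363083 = 1.419085.
Inverse-square distance factor (a/d)² = 1.0481² = 1.098514.
Q̄ = (S₀/π) × 1.098514 × [bracket] = (2291/π) × 1.098514 × 1.419085 = 1137 W/m².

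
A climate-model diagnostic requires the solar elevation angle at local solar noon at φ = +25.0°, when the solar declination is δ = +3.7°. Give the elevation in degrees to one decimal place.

At local noon the hour angle is zero, so the zenith angle equals |φ − δ| = |+25.0° − (+3.700°)| = 21.300°.
Elevation = 90° − 21.300° = 68.7°.

68.7°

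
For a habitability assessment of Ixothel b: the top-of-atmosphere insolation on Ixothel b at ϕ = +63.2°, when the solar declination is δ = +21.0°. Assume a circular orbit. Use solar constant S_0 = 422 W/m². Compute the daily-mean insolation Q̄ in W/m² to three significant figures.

cos h₀ = −tan(+63.2°) tan(+21.000°) = -0.7599, h₀ = 2.4340 rad.
Bracket: h₀ sin ϕ sin δ + cos ϕ cos δ sin h₀ = 2.4340×0.89259×0.35837 + 0.45088×0.93358×0.65001 = 0.778582 + 0.273610 = 1.052192.
Q̄ = (S_0/π) × [bracket] = (422/π) × 1.052192 = 141.3 W/m².

Q̄ ≈ 141 W/m²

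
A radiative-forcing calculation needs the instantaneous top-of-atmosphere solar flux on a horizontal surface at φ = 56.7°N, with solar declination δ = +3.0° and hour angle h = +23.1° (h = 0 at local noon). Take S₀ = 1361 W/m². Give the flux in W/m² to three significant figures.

cos θ_z = sin φ sin δ + cos φ cos δ cos h = 0.043743 + 0.504311 = 0.548054.
Flux = S₀ · cos θ_z = 1361 × 0.548054 = 745.9 W/m².

746 W/m²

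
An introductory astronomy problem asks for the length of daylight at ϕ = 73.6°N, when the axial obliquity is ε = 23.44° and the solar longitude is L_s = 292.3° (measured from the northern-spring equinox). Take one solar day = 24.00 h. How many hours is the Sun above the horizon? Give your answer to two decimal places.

Solar declination: sin δ = sin ε · sin L_s = sin 23.44° × sin 292.3° = -0.36804, so δ = -21.595°.
cos h₀ = −tan ϕ · tan δ = 1.3449 ≥ 1, so the Sun never rises (polar night) and h₀ = 0.
Daylight = 2h₀/(2π) × 24.00 h = (0.0000/π) × 24.00 = 0.00 h.

0.00 h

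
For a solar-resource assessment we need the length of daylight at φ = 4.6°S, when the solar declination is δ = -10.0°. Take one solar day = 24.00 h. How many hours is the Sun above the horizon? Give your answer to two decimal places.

cos H₀ = −tan φ · tan δ = −tan(-4.6°) × tan(-10.000°) = -0.0142, so H₀ = 1.5850 rad = 90.81°.
Daylight = 2H₀/(2π) × 24.00 h = (1.5850/π) × 24.00 = 12.11 h.

12.11 h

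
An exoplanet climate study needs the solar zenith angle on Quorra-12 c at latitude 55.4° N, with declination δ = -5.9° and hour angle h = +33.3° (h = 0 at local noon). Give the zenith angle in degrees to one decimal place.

θ_z = 67.2°

cos θ_z = sin ϕ sin δ + cos ϕ cos δ cos h = -0.084612 + 0.472094 = 0.387482.
θ_z = arccos(0.387482) = 67.2°.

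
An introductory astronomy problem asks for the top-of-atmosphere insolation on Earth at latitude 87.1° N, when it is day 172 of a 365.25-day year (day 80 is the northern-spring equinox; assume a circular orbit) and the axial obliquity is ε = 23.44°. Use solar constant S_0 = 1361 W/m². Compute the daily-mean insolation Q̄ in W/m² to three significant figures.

Q̄ ≈ 541 W/m²

Solar longitude: L_s = 360° × (172 − 80)/365.25 = 90.678°.
sin δ = sin 23.44° × sin 90.678° = 0.39776, so δ = +23.438°.
cos h₀ = −tan(+87.1°) tan(+23.438°) = -8.5580 ≤ −1 ⇒ polar day, h₀ = π.
Bracket: h₀ sin ϕ sin δ + cos ϕ cos δ sin h₀ = 3.1416×0.99872×0.39776 + 0.05059×0.91749×0.00000 = 1.248003 + 0.000000 = 1.248003.
Q̄ = (S_0/π) × [bracket] = (1361/π) × 1.248003 = 540.7 W/m².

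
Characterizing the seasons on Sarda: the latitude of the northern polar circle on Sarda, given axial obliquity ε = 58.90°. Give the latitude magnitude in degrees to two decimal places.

The polar circle is the lowest latitude that experiences at least one full rotation of continuous daylight at the northern-summer solstice; it lies at |φ| = 90° − ε = 90° − 58.90° = 31.10°.

31.10°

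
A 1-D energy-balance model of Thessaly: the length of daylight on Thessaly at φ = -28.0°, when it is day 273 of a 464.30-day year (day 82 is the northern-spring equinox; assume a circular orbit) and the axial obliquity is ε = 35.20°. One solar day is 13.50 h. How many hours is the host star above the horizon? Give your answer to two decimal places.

Solar longitude: λ_s = 360° × (273 − 82)/464.30 = 148.094°.
sin δ = sin 35.20° × sin 148.094° = 0.30466, so δ = +17.738°.
cos H₀ = −tan φ · tan δ = −tan(-28.0°) × tan(+17.738°) = 0.1701, so H₀ = 1.3999 rad = 80.21°.
Daylight = 2H₀/(2π) × 13.50 h = (1.3999/π) × 13.50 = 6.02 h.

6.02 h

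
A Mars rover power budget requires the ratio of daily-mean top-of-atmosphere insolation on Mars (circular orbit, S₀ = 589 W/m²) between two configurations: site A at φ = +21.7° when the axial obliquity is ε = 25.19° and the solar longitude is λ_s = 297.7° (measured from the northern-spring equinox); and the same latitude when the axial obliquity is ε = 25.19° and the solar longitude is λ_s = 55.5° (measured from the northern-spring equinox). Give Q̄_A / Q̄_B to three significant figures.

— Configuration A (φ=+21.7°):
Solar declination: sin δ = sin ε · sin λ_s = sin 25.19° × sin 297.7° = -0.37684, so δ = -22.138°.
cos H₀ = −tan(+21.7°) tan(-22.138°) = 0.1619, H₀ = 1.4082 rad.
Bracket: H₀ sin φ sin δ + cos φ cos δ sin H₀ = 1.4082×0.36975×-0.37684 + 0.92913×0.92628×0.98681 = -0.196214 + 0.849283 = 0.653069.
Q̄ = (S₀/π) × [bracket] = (589/π) × 0.653069 = 122.44 W/m².
— Configuration B (φ=+21.7°):
Solar declination: sin δ = sin ε · sin λ_s = sin 25.19° × sin 55.5° = 0.35077, so δ = +20.534°.
cos H₀ = −tan(+21.7°) tan(+20.534°) = -0.1491, H₀ = 1.7204 rad.
Bracket: H₀ sin φ sin δ + cos φ cos δ sin H₀ = 1.7204×0.36975×0.35077 + 0.92913×0.93646×0.98883 = 0.223131 + 0.860374 = 1.083505.
Q̄ = (S₀/π) × [bracket] = (589/π) × 1.083505 = 203.14 W/m².
Ratio Q̄_A / Q̄_B = 122.44 / 203.14 = 0.6027.

Q̄_A / Q̄_B ≈ 0.603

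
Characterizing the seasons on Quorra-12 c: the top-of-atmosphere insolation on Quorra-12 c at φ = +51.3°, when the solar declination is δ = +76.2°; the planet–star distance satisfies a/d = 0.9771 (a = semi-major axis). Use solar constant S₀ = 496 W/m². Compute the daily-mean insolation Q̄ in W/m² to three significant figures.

Q̄ ≈ 359 W/m²

cos H₀ = −tan(+51.3°) tan(+76.200°) = -5.0818 ≤ −1 ⇒ polar day, H₀ = π.
Bracket: H₀ sin φ sin δ + cos φ cos δ sin H₀ = 3.1416×0.78043×0.97113 + 0.62524×0.23853×0.00000 = 2.381015 + 0.000000 = 2.381015.
Inverse-square distance factor (a/d)² = 0.9771² = 0.954724.
Q̄ = (S₀/π) × 0.954724 × [bracket] = (496/π) × 0.954724 × 2.381015 = 358.9 W/m².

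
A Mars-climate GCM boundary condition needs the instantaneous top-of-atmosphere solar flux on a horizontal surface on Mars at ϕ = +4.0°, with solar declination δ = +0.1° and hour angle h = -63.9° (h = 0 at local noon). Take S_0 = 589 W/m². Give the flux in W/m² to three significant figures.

cos θ_z = sin ϕ sin δ + cos ϕ cos δ cos h = 0.000122 + 0.438867 = 0.438989.
Flux = S_0 · cos θ_z = 589 × 0.438989 = 258.6 W/m².

259 W/m²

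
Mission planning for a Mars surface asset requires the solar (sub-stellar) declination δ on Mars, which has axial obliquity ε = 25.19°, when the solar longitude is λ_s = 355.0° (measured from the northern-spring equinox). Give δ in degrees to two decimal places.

sin δ = sin ε · sin λ_s = sin 25.19° × sin 355.0° = -0.037095.
δ = arcsin(-0.037095) = -2.13°.

δ = -2.13°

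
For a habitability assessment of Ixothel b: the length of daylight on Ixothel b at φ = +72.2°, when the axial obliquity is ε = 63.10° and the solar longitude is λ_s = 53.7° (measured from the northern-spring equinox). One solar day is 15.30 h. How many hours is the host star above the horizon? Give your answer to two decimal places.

Solar declination: sin δ = sin ε · sin λ_s = sin 63.10° × sin 53.7° = 0.71872, so δ = +45.949°.
Sunrise equation: cos H₀ = −tan φ · tan δ = -3.2196 ≤ −1, so the host star never sets (polar day) and H₀ = π.
Daylight = 2H₀/(2π) × 15.30 h = (3.1416/π) × 15.30 = 15.30 h.

15.30 h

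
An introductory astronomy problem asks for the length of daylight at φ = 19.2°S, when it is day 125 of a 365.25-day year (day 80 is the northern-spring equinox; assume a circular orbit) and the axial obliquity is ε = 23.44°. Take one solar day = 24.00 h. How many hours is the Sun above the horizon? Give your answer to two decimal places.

11.23 h

Solar longitude: λ_s = 360° × (125 − 80)/365.25 = 44.353°.
sin δ = sin 23.44° × sin 44.353° = 0.27809, so δ = +16.146°.
cos H₀ = −tan φ · tan δ = −tan(-19.2°) × tan(+16.146°) = 0.1008, so H₀ = 1.4698 rad = 84.21°.
Daylight = 2H₀/(2π) × 24.00 h = (1.4698/π) × 24.00 = 11.23 h.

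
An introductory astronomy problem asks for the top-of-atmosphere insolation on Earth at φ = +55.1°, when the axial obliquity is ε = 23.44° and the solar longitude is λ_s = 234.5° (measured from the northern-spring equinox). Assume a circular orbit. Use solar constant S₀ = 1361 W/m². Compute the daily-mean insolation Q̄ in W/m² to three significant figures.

Solar declination: sin δ = sin ε · sin λ_s = sin 23.44° × sin 234.5° = -0.32385, so δ = -18.896°.
cos H₀ = −tan(+55.1°) tan(-18.896°) = 0.4907, H₀ = 1.0579 rad.
Bracket: H₀ sin φ sin δ + cos φ cos δ sin H₀ = 1.0579×0.82015×-0.32385 + 0.57215×0.94611×0.87135 = -0.280984 + 0.471676 = 0.190692.
Q̄ = (S₀/π) × [bracket] = (1361/π) × 0.190692 = 82.61 W/m².

Q̄ ≈ 82.6 W/m²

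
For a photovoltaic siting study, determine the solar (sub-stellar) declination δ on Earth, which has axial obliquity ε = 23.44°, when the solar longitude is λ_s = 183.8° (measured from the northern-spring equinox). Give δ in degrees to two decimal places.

δ = -1.51°

sin δ = sin ε · sin λ_s = sin 23.44° × sin 183.8° = -0.026363.
δ = arcsin(-0.026363) = -1.51°.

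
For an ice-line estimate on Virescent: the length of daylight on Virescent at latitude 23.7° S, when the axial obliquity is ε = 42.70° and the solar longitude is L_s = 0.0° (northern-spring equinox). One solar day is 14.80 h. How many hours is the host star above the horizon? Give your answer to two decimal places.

Solar declination: sin δ = sin ε · sin L_s = sin 42.70° × sin 0.0° = 0.00000, so δ = +0.000°.
cos h₀ = −tan ϕ · tan δ = −tan(-23.7°) × tan(+0.000°) = 0.0000, so h₀ = 1.5708 rad = 90.00°.
Daylight = 2h₀/(2π) × 14.80 h = (1.5708/π) × 14.80 = 7.40 h.

7.40 h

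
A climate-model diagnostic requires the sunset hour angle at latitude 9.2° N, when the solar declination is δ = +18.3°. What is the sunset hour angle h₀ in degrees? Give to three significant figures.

cos h₀ = −tan ϕ · tan δ = −tan(+9.2°) × tan(+18.300°) = -0.0536, so h₀ = 1.6244 rad = 93.07°.

h₀ = 93.1°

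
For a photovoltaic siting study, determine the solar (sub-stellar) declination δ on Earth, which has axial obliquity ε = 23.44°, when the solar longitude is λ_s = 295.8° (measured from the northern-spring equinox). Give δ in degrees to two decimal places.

δ = -20.99°

sin δ = sin ε · sin λ_s = sin 23.44° × sin 295.8° = -0.358136.
δ = arcsin(-0.358136) = -20.99°.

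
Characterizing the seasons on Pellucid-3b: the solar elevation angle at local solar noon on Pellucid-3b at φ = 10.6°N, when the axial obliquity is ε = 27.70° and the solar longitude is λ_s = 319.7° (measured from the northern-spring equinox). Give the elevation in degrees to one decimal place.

Solar declination: sin δ = sin ε · sin λ_s = sin 27.70° × sin 319.7° = -0.30066, so δ = -17.497°.
At local noon the hour angle is zero, so the zenith angle equals |φ − δ| = |+10.6° − (-17.497°)| = 28.097°.
Elevation = 90° − 28.097° = 61.9°.

61.9°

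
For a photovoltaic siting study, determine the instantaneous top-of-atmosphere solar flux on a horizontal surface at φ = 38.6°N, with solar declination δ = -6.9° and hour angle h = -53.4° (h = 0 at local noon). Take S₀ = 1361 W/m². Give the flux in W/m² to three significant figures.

528 W/m²

cos θ_z = sin φ sin δ + cos φ cos δ cos h = -0.074951 + 0.462587 = 0.387636.
Flux = S₀ · cos θ_z = 1361 × 0.387636 = 527.6 W/m².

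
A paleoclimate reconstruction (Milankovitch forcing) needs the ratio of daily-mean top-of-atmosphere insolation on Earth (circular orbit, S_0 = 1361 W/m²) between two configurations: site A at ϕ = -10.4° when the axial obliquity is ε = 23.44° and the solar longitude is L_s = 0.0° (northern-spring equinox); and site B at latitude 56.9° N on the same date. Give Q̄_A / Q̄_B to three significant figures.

— Configuration A (ϕ=-10.4°):
Solar declination: sin δ = sin ε · sin L_s = sin 23.44° × sin 0.0° = 0.00000, so δ = +0.000°.
cos h₀ = −tan(-10.4°) tan(+0.000°) = 0.0000, h₀ = 1.5708 rad.
Bracket: h₀ sin ϕ sin δ + cos ϕ cos δ sin h₀ = 1.5708×-0.18052×0.00000 + 0.98357×1.00000×1.00000 = -0.000000 + 0.983570 = 0.983570.
Q̄ = (S_0/π) × [bracket] = (1361/π) × 0.983570 = 426.10 W/m².
— Configuration B (ϕ=+56.9°):
cos h₀ = −tan(+56.9°) tan(+0.000°) = -0.0000, h₀ = 1.5708 rad.
Bracket: h₀ sin ϕ sin δ + cos ϕ cos δ sin h₀ = 1.5708×0.83772×0.00000 + 0.54610×1.00000×1.00000 = 0.000000 + 0.546100 = 0.546100.
Q̄ = (S_0/π) × [bracket] = (1361/π) × 0.546100 = 236.58 W/m².
Ratio Q̄_A / Q̄_B = 426.10 / 236.58 = 1.801.

Q̄_A / Q̄_B ≈ 1.80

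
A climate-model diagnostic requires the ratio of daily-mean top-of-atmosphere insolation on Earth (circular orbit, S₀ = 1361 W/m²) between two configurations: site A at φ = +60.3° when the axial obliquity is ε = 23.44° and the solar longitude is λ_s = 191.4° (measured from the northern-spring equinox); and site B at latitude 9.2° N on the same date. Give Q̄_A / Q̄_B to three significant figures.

— Configuration A (φ=+60.3°):
Solar declination: sin δ = sin ε · sin λ_s = sin 23.44° × sin 191.4° = -0.07863, so δ = -4.510°.
cos H₀ = −tan(+60.3°) tan(-4.510°) = 0.1383, H₀ = 1.4321 rad.
Bracket: H₀ sin φ sin δ + cos φ cos δ sin H₀ = 1.4321×0.86863×-0.07863 + 0.49546×0.99690×0.99039 = -0.097813 + 0.489177 = 0.391364.
Q̄ = (S₀/π) × [bracket] = (1361/π) × 0.391364 = 169.55 W/m².
— Configuration B (φ=+9.2°):
cos H₀ = −tan(+9.2°) tan(-4.510°) = 0.0128, H₀ = 1.5580 rad.
Bracket: H₀ sin φ sin δ + cos φ cos δ sin H₀ = 1.5580×0.15988×-0.07863 + 0.98714×0.99690×0.99992 = -0.019586 + 0.984001 = 0.964415.
Q̄ = (S₀/π) × [bracket] = (1361/π) × 0.964415 = 417.80 W/m².
Ratio Q̄_A / Q̄_B = 169.55 / 417.80 = 0.4058.

Q̄_A / Q̄_B ≈ 0.406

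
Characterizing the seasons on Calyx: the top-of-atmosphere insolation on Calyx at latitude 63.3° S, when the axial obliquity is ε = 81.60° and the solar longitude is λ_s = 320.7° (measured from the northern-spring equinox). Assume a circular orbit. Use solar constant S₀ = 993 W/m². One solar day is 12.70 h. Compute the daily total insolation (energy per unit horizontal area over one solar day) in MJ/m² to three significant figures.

25.4 MJ/m²

Solar declination: sin δ = sin ε · sin λ_s = sin 81.60° × sin 320.7° = -0.62659, so δ = -38.799°.
cos H₀ = −tan(-63.3°) tan(-38.799°) = -1.5985 ≤ −1 ⇒ polar day, H₀ = π.
Bracket: H₀ sin φ sin δ + cos φ cos δ sin H₀ = 3.1416×-0.89337×-0.62659 + 0.44932×0.77935×0.00000 = 1.758595 + 0.000000 = 1.758595.
Q̄ = (S₀/π) × [bracket] = (993/π) × 1.758595 = 555.86 W/m².
Daily total = Q̄ × 12.70 h × 3600 s/h = 555.86 × 12.70 × 3600 / 10⁶ = 25.41 MJ/m².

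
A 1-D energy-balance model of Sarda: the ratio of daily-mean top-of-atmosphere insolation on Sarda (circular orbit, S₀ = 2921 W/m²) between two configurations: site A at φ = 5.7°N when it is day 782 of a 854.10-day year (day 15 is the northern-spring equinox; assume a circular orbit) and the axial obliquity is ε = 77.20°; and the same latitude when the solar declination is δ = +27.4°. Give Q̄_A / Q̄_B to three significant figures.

Q̄_A / Q̄_B ≈ 0.752

— Configuration A (φ=+5.7°):
Solar longitude: λ_s = 360° × (782 − 15)/854.10 = 323.288°.
sin δ = sin 77.20° × sin 323.288° = -0.58294, so δ = -35.658°.
cos H₀ = −tan(+5.7°) tan(-35.658°) = 0.0716, H₀ = 1.4991 rad.
Bracket: H₀ sin φ sin δ + cos φ cos δ sin H₀ = 1.4991×0.09932×-0.58294 + 0.99506×0.81251×0.99743 = -0.086794 + 0.806418 = 0.719624.
Q̄ = (S₀/π) × [bracket] = (2921/π) × 0.719624 = 669.09 W/m².
— Configuration B (φ=+5.7°):
cos H₀ = −tan(+5.7°) tan(+27.400°) = -0.0517, H₀ = 1.6226 rad.
Bracket: H₀ sin φ sin δ + cos φ cos δ sin H₀ = 1.6226×0.09932×0.46020 + 0.99506×0.88782×0.99866 = 0.074164 + 0.882250 = 0.956414.
Q̄ = (S₀/π) × [bracket] = (2921/π) × 0.956414 = 889.26 W/m².
Ratio Q̄_A / Q̄_B = 669.09 / 889.26 = 0.7524.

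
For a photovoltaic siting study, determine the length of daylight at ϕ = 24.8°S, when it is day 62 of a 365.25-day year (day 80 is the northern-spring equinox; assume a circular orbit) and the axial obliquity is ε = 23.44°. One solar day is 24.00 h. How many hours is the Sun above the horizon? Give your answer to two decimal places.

Solar longitude: L_s = 360° × (62 − 80)/365.25 = -17.741°, i.e. -17.741° + 360° = 342.259°.
sin δ = sin 23.44° × sin 342.259° = -0.12121, so δ = -6.962°.
cos h₀ = −tan ϕ · tan δ = −tan(-24.8°) × tan(-6.962°) = -0.0564, so h₀ = 1.6273 rad = 93.23°.
Daylight = 2h₀/(2π) × 24.00 h = (1.6273/π) × 24.00 = 12.43 h.

12.43 h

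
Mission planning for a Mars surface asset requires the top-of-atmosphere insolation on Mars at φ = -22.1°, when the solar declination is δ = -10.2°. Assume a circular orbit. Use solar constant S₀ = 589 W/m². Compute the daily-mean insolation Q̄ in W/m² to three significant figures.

cos H₀ = −tan(-22.1°) tan(-10.200°) = -0.0731, H₀ = 1.6439 rad.
Bracket: H₀ sin φ sin δ + cos φ cos δ sin H₀ = 1.6439×-0.37622×-0.17708 + 0.92653×0.98420×0.99733 = 0.109518 + 0.909456 = 1.018974.
Q̄ = (S₀/π) × [bracket] = (589/π) × 1.018974 = 191.0 W/m².

Q̄ ≈ 191 W/m²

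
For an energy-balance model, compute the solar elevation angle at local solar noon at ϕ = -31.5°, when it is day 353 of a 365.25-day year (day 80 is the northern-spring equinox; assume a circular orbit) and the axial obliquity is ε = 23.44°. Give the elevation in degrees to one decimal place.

81.9°

Solar longitude: L_s = 360° × (353 − 80)/365.25 = 269.076°.
sin δ = sin 23.44° × sin 269.076° = -0.39774, so δ = -23.437°.
At local noon the hour angle is zero, so the zenith angle equals |ϕ − δ| = |-31.5° − (-23.437°)| = 8.063°.
Elevation = 90° − 8.063° = 81.9°.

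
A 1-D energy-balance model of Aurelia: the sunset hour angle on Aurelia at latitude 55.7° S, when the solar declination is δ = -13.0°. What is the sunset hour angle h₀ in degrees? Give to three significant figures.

h₀ = 110°

cos h₀ = −tan ϕ · tan δ = −tan(-55.7°) × tan(-13.000°) = -0.3384, so h₀ = 1.9161 rad = 109.78°.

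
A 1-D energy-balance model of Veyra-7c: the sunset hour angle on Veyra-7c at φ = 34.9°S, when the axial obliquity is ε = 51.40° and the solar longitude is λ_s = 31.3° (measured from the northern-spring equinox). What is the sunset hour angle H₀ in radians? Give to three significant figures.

Solar declination: sin δ = sin ε · sin λ_s = sin 51.40° × sin 31.3° = 0.40601, so δ = +23.955°.
cos H₀ = −tan φ · tan δ = −tan(-34.9°) × tan(+23.955°) = 0.3099, so H₀ = 1.2557 rad = 71.94°.

H₀ = 1.26 rad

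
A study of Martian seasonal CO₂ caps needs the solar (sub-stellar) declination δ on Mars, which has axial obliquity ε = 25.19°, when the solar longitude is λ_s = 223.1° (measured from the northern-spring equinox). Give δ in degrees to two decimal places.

δ = -16.91°

sin δ = sin ε · sin λ_s = sin 25.19° × sin 223.1° = -0.290816.
δ = arcsin(-0.290816) = -16.91°.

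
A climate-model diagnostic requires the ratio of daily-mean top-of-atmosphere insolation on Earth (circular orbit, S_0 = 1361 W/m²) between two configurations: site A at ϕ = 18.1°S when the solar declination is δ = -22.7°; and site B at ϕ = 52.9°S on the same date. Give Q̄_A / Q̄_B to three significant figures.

Q̄_A / Q̄_B ≈ 0.952

— Configuration A (ϕ=-18.1°):
cos h₀ = −tan(-18.1°) tan(-22.700°) = -0.1367, h₀ = 1.7080 rad.
Bracket: h₀ sin ϕ sin δ + cos ϕ cos δ sin h₀ = 1.7080×-0.31068×-0.38591 + 0.95052×0.92254×0.99061 = 0.204780 + 0.868659 = 1.073439.
Q̄ = (S_0/π) × [bracket] = (1361/π) × 1.073439 = 465.03 W/m².
— Configuration B (ϕ=-52.9°):
cos h₀ = −tan(-52.9°) tan(-22.700°) = -0.5531, h₀ = 2.1569 rad.
Bracket: h₀ sin ϕ sin δ + cos ϕ cos δ sin h₀ = 2.1569×-0.79758×-0.38591 + 0.60321×0.92254×0.83311 = 0.663881 + 0.463614 = 1.127495.
Q̄ = (S_0/π) × [bracket] = (1361/π) × 1.127495 = 488.45 W/m².
Ratio Q̄_A / Q̄_B = 465.03 / 488.45 = 0.9521.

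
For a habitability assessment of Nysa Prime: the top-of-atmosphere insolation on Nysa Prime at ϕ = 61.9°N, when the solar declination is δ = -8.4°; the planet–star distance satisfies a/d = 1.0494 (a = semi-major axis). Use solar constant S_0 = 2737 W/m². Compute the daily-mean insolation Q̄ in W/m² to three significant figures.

Q̄ ≈ 270 W/m²

cos h₀ = −tan(+61.9°) tan(-8.400°) = 0.2766, h₀ = 1.2906 rad.
Bracket: h₀ sin ϕ sin δ + cos ϕ cos δ sin h₀ = 1.2906×0.88213×-0.14608 + 0.47101×0.98927×0.96100 = -0.166309 + 0.447784 = 0.281475.
Inverse-square distance factor (a/d)² = 1.0494² = 1.101240.
Q̄ = (S_0/π) × 1.101240 × [bracket] = (2737/π) × 1.101240 × 0.281475 = 270.1 W/m².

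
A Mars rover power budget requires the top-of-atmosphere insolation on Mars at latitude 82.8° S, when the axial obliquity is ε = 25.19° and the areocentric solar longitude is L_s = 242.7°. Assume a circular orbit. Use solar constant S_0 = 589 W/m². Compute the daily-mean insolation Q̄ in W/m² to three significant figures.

sin δ = sin 25.19° × sin 242.7° = -0.37821, so δ = -22.223°.
cos h₀ = −tan(-82.8°) tan(-22.223°) = -3.2341 ≤ −1 ⇒ polar day, h₀ = π.
Bracket: h₀ sin ϕ sin δ + cos ϕ cos δ sin h₀ = 3.1416×-0.99211×-0.37821 + 0.12533×0.92572×0.00000 = 1.178810 + 0.000000 = 1.178810.
Q̄ = (S_0/π) × [bracket] = (589/π) × 1.178810 = 221.0 W/m².

Q̄ ≈ 221 W/m²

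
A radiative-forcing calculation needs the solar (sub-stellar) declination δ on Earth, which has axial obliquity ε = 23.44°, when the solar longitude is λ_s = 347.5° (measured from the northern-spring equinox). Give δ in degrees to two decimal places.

sin δ = sin ε · sin λ_s = sin 23.44° × sin 347.5° = -0.086097.
δ = arcsin(-0.086097) = -4.94°.

δ = -4.94°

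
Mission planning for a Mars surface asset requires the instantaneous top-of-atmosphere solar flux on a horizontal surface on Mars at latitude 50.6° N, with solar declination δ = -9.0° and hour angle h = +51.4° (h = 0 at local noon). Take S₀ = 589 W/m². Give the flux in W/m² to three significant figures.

159 W/m²

cos θ_z = sin φ sin δ + cos φ cos δ cos h = -0.120882 + 0.391120 = 0.270238.
Flux = S₀ · cos θ_z = 589 × 0.270238 = 159.2 W/m².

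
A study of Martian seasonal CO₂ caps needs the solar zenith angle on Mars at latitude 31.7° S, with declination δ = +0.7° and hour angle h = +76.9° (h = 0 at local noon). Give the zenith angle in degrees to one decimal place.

θ_z = 79.3°

cos θ_z = sin φ sin δ + cos φ cos δ cos h = -0.006420 + 0.192823 = 0.186403.
θ_z = arccos(0.186403) = 79.3°.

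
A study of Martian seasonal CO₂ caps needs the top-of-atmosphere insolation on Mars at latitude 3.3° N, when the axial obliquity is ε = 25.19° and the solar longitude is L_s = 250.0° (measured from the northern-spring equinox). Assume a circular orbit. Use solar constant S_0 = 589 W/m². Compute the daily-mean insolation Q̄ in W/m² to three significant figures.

Q̄ ≈ 165 W/m²

Solar declination: sin δ = sin ε · sin L_s = sin 25.19° × sin 250.0° = -0.39995, so δ = -23.575°.
cos h₀ = −tan(+3.3°) tan(-23.575°) = 0.0252, h₀ = 1.5456 rad.
Bracket: h₀ sin ϕ sin δ + cos ϕ cos δ sin h₀ = 1.5456×0.05756×-0.39995 + 0.99834×0.91654×0.99968 = -0.035581 + 0.914726 = 0.879145.
Q̄ = (S_0/π) × [bracket] = (589/π) × 0.879145 = 164.8 W/m².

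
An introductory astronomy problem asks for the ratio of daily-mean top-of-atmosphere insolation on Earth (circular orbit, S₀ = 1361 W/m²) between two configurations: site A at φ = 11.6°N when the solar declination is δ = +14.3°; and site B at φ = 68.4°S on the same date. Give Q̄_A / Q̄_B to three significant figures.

— Configuration A (φ=+11.6°):
cos H₀ = −tan(+11.6°) tan(+14.300°) = -0.0523, H₀ = 1.6231 rad.
Bracket: H₀ sin φ sin δ + cos φ cos δ sin H₀ = 1.6231×0.20108×0.24700 + 0.97958×0.96902×0.99863 = 0.080614 + 0.947932 = 1.028546.
Q̄ = (S₀/π) × [bracket] = (1361/π) × 1.028546 = 445.59 W/m².
— Configuration B (φ=-68.4°):
cos H₀ = −tan(-68.4°) tan(+14.300°) = 0.6438, H₀ = 0.8713 rad.
Bracket: H₀ sin φ sin δ + cos φ cos δ sin H₀ = 0.8713×-0.92978×0.24700 + 0.36812×0.96902×0.76520 = -0.200099 + 0.272959 = 0.072860.
Q̄ = (S₀/π) × [bracket] = (1361/π) × 0.072860 = 31.564 W/m².
Ratio Q̄_A / Q̄_B = 445.59 / 31.564 = 14.12.

Q̄_A / Q̄_B ≈ 14.1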